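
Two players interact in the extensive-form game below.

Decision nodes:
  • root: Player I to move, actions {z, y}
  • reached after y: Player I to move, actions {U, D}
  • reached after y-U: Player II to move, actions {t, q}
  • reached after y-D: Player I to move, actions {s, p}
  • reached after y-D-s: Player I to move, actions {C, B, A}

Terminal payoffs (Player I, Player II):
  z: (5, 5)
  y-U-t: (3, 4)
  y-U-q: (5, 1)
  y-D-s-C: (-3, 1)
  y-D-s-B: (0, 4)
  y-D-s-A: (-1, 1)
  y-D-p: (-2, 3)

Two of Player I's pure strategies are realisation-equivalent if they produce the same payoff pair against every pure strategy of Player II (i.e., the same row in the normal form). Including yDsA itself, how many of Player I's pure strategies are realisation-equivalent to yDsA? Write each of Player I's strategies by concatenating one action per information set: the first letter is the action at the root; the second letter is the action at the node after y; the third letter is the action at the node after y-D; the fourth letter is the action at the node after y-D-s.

Row for yDsA (columns t, q): (-1,1) (-1,1).
Every one of Player I's information sets is on the play path for some reply by Player II when Player I follows yDsA.
Changing the action at any of them therefore changes at least one column, so only yDsA itself gives this row.

1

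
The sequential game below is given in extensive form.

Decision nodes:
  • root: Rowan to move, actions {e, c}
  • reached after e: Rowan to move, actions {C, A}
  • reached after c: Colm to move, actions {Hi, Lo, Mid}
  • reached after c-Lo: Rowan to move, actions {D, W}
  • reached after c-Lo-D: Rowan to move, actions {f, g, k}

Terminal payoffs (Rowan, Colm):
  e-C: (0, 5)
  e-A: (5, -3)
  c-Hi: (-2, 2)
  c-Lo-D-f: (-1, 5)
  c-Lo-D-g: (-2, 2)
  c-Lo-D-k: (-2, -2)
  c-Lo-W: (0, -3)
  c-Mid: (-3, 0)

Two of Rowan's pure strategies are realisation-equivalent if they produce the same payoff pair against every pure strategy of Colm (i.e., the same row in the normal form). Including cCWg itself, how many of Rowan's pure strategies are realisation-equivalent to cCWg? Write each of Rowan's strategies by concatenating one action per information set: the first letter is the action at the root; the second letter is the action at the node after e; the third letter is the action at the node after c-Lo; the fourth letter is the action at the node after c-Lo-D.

Row for cCWg (columns Hi, Lo, Mid): (-2,2) (0,-3) (-3,0).
Under cCWg, Rowan's choice at the node after e and at the node after c-Lo-D can never be reached regardless of what Colm does, so varying those choices leaves every outcome unchanged.
Holding the reachable choices fixed and varying the unreachable ones freely already gives 2 × 3 = 6 equivalent strategies.
No other strategy reproduces this row, so those 6 are the full class: cCWf, cCWg, cCWk, cAWf, cAWg, cAWk.

6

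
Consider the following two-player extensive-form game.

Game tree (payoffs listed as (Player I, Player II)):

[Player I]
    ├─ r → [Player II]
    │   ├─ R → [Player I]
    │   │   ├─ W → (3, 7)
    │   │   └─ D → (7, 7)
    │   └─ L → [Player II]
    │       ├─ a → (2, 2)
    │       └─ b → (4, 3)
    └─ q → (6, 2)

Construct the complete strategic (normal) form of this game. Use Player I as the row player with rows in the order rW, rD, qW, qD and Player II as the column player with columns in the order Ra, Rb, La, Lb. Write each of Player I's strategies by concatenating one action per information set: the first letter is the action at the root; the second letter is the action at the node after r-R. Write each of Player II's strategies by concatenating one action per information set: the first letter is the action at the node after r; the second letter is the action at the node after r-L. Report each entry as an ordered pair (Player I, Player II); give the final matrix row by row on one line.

rW: (3,7) (3,7) (2,2) (4,3) | rD: (7,7) (7,7) (2,2) (4,3) | qW: (6,2) (6,2) (6,2) (6,2) | qD: (6,2) (6,2) (6,2) (6,2)

Row rW: Ra→(3,7), Rb→(3,7), La→(2,2), Lb→(4,3)
Row rD: Ra→(7,7), Rb→(7,7), La→(2,2), Lb→(4,3)
Row qW: Ra→(6,2), Rb→(6,2), La→(6,2), Lb→(6,2)
Row qD: Ra→(6,2), Rb→(6,2), La→(6,2), Lb→(6,2)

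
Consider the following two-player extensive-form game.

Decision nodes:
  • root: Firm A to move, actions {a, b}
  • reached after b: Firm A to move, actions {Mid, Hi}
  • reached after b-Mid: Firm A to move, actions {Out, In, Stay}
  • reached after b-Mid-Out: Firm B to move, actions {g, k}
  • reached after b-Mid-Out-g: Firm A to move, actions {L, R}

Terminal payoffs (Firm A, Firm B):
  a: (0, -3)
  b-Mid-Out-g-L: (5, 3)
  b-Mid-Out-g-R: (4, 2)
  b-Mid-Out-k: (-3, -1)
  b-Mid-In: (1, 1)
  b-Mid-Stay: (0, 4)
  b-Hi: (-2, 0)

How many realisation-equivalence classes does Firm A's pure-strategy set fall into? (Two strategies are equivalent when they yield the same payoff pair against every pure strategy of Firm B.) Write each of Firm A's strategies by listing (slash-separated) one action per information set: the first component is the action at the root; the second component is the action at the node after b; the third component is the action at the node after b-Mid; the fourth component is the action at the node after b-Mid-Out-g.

6

Firm A has 24 pure strategies: a/Mid/Out/L, a/Mid/Out/R, a/Mid/In/L, a/Mid/In/R, a/Mid/Stay/L, a/Mid/Stay/R, a/Hi/Out/L, a/Hi/Out/R, a/Hi/In/L, a/Hi/In/R, a/Hi/Stay/L, a/Hi/Stay/R, b/Mid/Out/L, b/Mid/Out/R, b/Mid/In/L, b/Mid/In/R, b/Mid/Stay/L, b/Mid/Stay/R, b/Hi/Out/L, b/Hi/Out/R, b/Hi/In/L, b/Hi/In/R, b/Hi/Stay/L, b/Hi/Stay/R. Columns: g, k.
{a/Mid/Out/L, a/Mid/Out/R, a/Mid/In/L, a/Mid/In/R, a/Mid/Stay/L, a/Mid/Stay/R, a/Hi/Out/L, a/Hi/Out/R, a/Hi/In/L, a/Hi/In/R, a/Hi/Stay/L, a/Hi/Stay/R} → row (0,-3) (0,-3)
{b/Mid/Out/L} → row (5,3) (-3,-1)
{b/Mid/Out/R} → row (4,2) (-3,-1)
{b/Mid/In/L, b/Mid/In/R} → row (1,1) (1,1)
{b/Mid/Stay/L, b/Mid/Stay/R} → row (0,4) (0,4)
{b/Hi/Out/L, b/Hi/Out/R, b/Hi/In/L, b/Hi/In/R, b/Hi/Stay/L, b/Hi/Stay/R} → row (-2,0) (-2,0)
That's 6 distinct rows out of 24 strategies.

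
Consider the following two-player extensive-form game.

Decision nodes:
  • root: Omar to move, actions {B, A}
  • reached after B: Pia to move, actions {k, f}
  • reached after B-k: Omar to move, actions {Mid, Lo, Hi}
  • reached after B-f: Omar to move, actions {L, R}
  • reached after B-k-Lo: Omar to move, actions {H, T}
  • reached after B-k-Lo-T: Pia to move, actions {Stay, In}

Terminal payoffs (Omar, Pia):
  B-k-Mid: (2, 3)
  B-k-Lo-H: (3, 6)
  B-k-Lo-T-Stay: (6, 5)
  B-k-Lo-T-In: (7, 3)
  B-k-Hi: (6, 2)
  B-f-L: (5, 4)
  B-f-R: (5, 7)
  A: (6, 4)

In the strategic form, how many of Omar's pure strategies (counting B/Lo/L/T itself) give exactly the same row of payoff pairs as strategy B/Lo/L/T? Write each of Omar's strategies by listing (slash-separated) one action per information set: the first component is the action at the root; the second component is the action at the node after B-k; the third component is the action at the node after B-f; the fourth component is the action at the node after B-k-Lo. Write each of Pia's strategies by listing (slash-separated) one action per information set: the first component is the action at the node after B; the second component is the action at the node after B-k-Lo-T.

1

Row for B/Lo/L/T (columns k/Stay, k/In, f/Stay, f/In): (6,5) (7,3) (5,4) (5,4).
Every one of Omar's information sets is on the play path for some reply by Pia when Omar follows B/Lo/L/T.
Changing the action at any of them therefore changes at least one column, so only B/Lo/L/T itself gives this row.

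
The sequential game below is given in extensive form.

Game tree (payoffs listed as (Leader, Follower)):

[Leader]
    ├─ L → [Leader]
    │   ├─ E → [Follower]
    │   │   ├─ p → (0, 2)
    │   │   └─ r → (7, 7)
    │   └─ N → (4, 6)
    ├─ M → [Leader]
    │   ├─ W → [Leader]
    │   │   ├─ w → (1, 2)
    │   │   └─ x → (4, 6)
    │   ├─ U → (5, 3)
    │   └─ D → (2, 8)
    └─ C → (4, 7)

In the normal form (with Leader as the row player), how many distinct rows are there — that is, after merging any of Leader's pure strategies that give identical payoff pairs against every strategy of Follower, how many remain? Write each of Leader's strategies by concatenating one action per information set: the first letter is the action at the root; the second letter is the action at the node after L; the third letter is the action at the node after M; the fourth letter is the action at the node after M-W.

6

Leader has 36 pure strategies: LEWw, LEWx, LEUw, LEUx, LEDw, LEDx, LNWw, LNWx, LNUw, LNUx, LNDw, LNDx, MEWw, MEWx, MEUw, MEUx, MEDw, MEDx, MNWw, MNWx, MNUw, MNUx, MNDw, MNDx, CEWw, CEWx, CEUw, CEUx, CEDw, CEDx, CNWw, CNWx, CNUw, CNUx, CNDw, CNDx. Columns: p, r.
{LEWw, LEWx, LEUw, LEUx, LEDw, LEDx} → row (0,2) (7,7)
{LNWw, LNWx, LNUw, LNUx, LNDw, LNDx, MEWx, MNWx} → row (4,6) (4,6)
{MEWw, MNWw} → row (1,2) (1,2)
{MEUw, MEUx, MNUw, MNUx} → row (5,3) (5,3)
{MEDw, MEDx, MNDw, MNDx} → row (2,8) (2,8)
{CEWw, CEWx, CEUw, CEUx, CEDw, CEDx, CNWw, CNWx, CNUw, CNUx, CNDw, CNDx} → row (4,7) (4,7)
That's 6 distinct rows out of 36 strategies.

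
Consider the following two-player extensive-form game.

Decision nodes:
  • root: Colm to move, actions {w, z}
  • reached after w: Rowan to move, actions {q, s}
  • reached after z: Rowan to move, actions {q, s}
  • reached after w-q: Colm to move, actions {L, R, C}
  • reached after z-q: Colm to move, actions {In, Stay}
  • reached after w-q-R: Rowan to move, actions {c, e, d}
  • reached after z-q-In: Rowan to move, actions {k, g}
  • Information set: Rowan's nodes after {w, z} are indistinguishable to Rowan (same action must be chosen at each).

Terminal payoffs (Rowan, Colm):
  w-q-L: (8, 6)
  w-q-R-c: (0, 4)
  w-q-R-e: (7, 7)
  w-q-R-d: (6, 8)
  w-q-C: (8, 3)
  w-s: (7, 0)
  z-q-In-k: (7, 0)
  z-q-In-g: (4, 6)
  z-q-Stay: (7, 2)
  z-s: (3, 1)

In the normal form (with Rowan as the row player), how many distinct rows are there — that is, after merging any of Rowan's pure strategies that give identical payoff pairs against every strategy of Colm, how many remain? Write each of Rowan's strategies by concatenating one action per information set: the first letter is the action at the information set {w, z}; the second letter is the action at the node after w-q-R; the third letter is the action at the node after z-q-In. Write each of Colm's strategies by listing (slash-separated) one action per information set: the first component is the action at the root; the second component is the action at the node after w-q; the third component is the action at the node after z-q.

Rowan has 12 pure strategies: qck, qcg, qek, qeg, qdk, qdg, sck, scg, sek, seg, sdk, sdg. Columns: w/L/In, w/L/Stay, w/R/In, w/R/Stay, w/C/In, w/C/Stay, z/L/In, z/L/Stay, z/R/In, z/R/Stay, z/C/In, z/C/Stay.
{qck} → row (8,6) (8,6) (0,4) (0,4) (8,3) (8,3) (7,0) (7,2) (7,0) (7,2) (7,0) (7,2)
{qcg} → row (8,6) (8,6) (0,4) (0,4) (8,3) (8,3) (4,6) (7,2) (4,6) (7,2) (4,6) (7,2)
{qek} → row (8,6) (8,6) (7,7) (7,7) (8,3) (8,3) (7,0) (7,2) (7,0) (7,2) (7,0) (7,2)
{qeg} → row (8,6) (8,6) (7,7) (7,7) (8,3) (8,3) (4,6) (7,2) (4,6) (7,2) (4,6) (7,2)
{qdk} → row (8,6) (8,6) (6,8) (6,8) (8,3) (8,3) (7,0) (7,2) (7,0) (7,2) (7,0) (7,2)
{qdg} → row (8,6) (8,6) (6,8) (6,8) (8,3) (8,3) (4,6) (7,2) (4,6) (7,2) (4,6) (7,2)
{sck, scg, sek, seg, sdk, sdg} → row (7,0) (7,0) (7,0) (7,0) (7,0) (7,0) (3,1) (3,1) (3,1) (3,1) (3,1) (3,1)
That's 7 distinct rows out of 12 strategies.

7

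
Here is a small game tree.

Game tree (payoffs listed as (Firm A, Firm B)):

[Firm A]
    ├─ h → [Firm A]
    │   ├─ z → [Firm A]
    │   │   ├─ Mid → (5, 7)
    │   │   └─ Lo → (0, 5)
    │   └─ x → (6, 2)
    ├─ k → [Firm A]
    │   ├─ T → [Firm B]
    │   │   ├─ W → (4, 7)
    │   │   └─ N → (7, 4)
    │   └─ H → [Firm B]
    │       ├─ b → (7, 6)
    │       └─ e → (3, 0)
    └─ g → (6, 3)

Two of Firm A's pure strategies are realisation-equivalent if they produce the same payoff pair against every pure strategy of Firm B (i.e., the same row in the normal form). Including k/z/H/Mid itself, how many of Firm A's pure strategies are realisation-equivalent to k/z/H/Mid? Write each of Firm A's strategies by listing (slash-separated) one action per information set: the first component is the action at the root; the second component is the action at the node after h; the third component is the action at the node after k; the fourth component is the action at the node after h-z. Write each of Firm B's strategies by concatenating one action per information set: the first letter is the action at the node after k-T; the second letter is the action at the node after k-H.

Row for k/z/H/Mid (columns Wb, We, Nb, Ne): (7,6) (3,0) (7,6) (3,0).
Under k/z/H/Mid, Firm A's choice at the node after h and at the node after h-z can never be reached regardless of what Firm B does, so varying those choices leaves every outcome unchanged.
Holding the reachable choices fixed and varying the unreachable ones freely already gives 2 × 2 = 4 equivalent strategies.
No other strategy reproduces this row, so those 4 are the full class: k/z/H/Mid, k/z/H/Lo, k/x/H/Mid, k/x/H/Lo.

4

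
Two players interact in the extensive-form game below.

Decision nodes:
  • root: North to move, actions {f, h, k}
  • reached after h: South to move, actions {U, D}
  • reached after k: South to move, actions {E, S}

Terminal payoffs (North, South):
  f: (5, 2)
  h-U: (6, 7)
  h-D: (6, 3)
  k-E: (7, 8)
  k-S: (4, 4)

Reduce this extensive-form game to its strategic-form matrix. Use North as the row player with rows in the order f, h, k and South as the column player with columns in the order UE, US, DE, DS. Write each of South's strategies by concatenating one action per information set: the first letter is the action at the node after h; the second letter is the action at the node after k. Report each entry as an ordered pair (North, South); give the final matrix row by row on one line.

f: (5,2) (5,2) (5,2) (5,2) | h: (6,7) (6,7) (6,3) (6,3) | k: (7,8) (4,4) (7,8) (4,4)

Row f: UE→(5,2), US→(5,2), DE→(5,2), DS→(5,2)
Row h: UE→(6,7), US→(6,7), DE→(6,3), DS→(6,3)
Row k: UE→(7,8), US→(4,4), DE→(7,8), DS→(4,4)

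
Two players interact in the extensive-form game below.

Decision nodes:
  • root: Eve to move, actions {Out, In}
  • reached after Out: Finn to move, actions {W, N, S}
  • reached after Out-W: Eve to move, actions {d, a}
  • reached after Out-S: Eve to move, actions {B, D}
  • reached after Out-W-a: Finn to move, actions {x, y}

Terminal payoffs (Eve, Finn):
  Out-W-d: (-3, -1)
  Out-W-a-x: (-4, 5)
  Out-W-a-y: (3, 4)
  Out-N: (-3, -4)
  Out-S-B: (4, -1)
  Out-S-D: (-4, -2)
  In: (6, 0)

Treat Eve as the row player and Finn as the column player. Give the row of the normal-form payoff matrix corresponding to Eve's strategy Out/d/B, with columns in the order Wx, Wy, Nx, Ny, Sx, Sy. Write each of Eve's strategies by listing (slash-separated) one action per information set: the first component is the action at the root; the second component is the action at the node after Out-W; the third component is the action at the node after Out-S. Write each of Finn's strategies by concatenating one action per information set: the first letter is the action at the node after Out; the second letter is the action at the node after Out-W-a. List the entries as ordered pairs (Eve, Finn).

(-3,-1) (-3,-1) (-3,-4) (-3,-4) (4,-1) (4,-1)

vs Wx: Eve plays Out → Finn plays W at [Out] → Eve plays d at [Out-W] → (-3, -1)
vs Wy: Eve plays Out → Finn plays W at [Out] → Eve plays d at [Out-W] → (-3, -1)
vs Nx: Eve plays Out → Finn plays N at [Out] → (-3, -4)
vs Ny: Eve plays Out → Finn plays N at [Out] → (-3, -4)
vs Sx: Eve plays Out → Finn plays S at [Out] → Eve plays B at [Out-S] → (4, -1)
vs Sy: Eve plays Out → Finn plays S at [Out] → Eve plays B at [Out-S] → (4, -1)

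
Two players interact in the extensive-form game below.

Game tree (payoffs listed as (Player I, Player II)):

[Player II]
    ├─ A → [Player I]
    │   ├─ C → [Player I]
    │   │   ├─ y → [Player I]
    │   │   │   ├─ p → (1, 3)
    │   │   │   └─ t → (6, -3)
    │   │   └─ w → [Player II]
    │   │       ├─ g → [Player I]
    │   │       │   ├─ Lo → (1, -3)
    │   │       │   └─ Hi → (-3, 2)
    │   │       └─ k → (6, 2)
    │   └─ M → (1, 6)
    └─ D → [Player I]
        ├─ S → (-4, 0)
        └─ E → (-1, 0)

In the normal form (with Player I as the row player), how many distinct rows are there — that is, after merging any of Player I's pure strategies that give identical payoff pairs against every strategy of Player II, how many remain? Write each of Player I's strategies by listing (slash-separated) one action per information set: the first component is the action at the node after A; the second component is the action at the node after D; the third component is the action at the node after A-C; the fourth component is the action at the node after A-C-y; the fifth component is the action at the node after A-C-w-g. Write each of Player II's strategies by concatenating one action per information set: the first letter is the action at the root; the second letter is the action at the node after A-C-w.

Player I has 32 pure strategies: C/S/y/p/Lo, C/S/y/p/Hi, C/S/y/t/Lo, C/S/y/t/Hi, C/S/w/p/Lo, C/S/w/p/Hi, C/S/w/t/Lo, C/S/w/t/Hi, C/E/y/p/Lo, C/E/y/p/Hi, C/E/y/t/Lo, C/E/y/t/Hi, C/E/w/p/Lo, C/E/w/p/Hi, C/E/w/t/Lo, C/E/w/t/Hi, M/S/y/p/Lo, M/S/y/p/Hi, M/S/y/t/Lo, M/S/y/t/Hi, M/S/w/p/Lo, M/S/w/p/Hi, M/S/w/t/Lo, M/S/w/t/Hi, M/E/y/p/Lo, M/E/y/p/Hi, M/E/y/t/Lo, M/E/y/t/Hi, M/E/w/p/Lo, M/E/w/p/Hi, M/E/w/t/Lo, M/E/w/t/Hi. Columns: Ag, Ak, Dg, Dk.
{C/S/y/p/Lo, C/S/y/p/Hi} → row (1,3) (1,3) (-4,0) (-4,0)
{C/S/y/t/Lo, C/S/y/t/Hi} → row (6,-3) (6,-3) (-4,0) (-4,0)
{C/S/w/p/Lo, C/S/w/t/Lo} → row (1,-3) (6,2) (-4,0) (-4,0)
{C/S/w/p/Hi, C/S/w/t/Hi} → row (-3,2) (6,2) (-4,0) (-4,0)
{C/E/y/p/Lo, C/E/y/p/Hi} → row (1,3) (1,3) (-1,0) (-1,0)
{C/E/y/t/Lo, C/E/y/t/Hi} → row (6,-3) (6,-3) (-1,0) (-1,0)
{C/E/w/p/Lo, C/E/w/t/Lo} → row (1,-3) (6,2) (-1,0) (-1,0)
{C/E/w/p/Hi, C/E/w/t/Hi} → row (-3,2) (6,2) (-1,0) (-1,0)
{M/S/y/p/Lo, M/S/y/p/Hi, M/S/y/t/Lo, M/S/y/t/Hi, M/S/w/p/Lo, M/S/w/p/Hi, M/S/w/t/Lo, M/S/w/t/Hi} → row (1,6) (1,6) (-4,0) (-4,0)
{M/E/y/p/Lo, M/E/y/p/Hi, M/E/y/t/Lo, M/E/y/t/Hi, M/E/w/p/Lo, M/E/w/p/Hi, M/E/w/t/Lo, M/E/w/t/Hi} → row (1,6) (1,6) (-1,0) (-1,0)
That's 10 distinct rows out of 32 strategies.

10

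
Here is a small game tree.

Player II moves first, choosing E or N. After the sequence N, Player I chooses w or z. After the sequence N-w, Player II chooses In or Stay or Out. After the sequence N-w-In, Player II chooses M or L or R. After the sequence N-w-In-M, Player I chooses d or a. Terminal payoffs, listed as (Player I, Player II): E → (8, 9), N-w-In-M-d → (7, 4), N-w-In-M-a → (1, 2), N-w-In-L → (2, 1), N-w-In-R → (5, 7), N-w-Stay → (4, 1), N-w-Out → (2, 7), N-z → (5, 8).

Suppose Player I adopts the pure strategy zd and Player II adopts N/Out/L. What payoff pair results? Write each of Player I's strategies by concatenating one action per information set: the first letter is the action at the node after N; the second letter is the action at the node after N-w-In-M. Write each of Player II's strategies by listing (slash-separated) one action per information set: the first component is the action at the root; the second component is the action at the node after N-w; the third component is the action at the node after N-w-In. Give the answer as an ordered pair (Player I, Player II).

Trace the play path from the root:
  Player II plays N
  Player I plays z at [N]
→ terminal payoff (5, 8).
(Player I's choice at the node after N-w-In-M is never reached on this path, so it doesn't affect the outcome.)

(5, 8)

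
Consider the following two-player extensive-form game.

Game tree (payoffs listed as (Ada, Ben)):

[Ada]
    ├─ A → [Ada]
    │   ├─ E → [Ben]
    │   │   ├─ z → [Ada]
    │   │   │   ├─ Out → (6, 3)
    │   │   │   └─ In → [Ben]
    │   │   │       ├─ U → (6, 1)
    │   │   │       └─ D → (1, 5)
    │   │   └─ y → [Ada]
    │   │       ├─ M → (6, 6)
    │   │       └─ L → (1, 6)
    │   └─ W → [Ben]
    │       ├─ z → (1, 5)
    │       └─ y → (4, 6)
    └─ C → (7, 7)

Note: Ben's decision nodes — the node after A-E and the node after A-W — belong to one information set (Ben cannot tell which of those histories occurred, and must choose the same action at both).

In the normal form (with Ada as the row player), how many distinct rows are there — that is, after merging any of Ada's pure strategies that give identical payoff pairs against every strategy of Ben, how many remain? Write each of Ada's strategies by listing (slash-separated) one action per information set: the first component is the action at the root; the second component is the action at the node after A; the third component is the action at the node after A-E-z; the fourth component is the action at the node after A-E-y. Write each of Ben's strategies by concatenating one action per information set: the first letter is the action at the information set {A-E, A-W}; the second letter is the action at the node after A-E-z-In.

Ada has 16 pure strategies: A/E/Out/M, A/E/Out/L, A/E/In/M, A/E/In/L, A/W/Out/M, A/W/Out/L, A/W/In/M, A/W/In/L, C/E/Out/M, C/E/Out/L, C/E/In/M, C/E/In/L, C/W/Out/M, C/W/Out/L, C/W/In/M, C/W/In/L. Columns: zU, zD, yU, yD.
{A/E/Out/M} → row (6,3) (6,3) (6,6) (6,6)
{A/E/Out/L} → row (6,3) (6,3) (1,6) (1,6)
{A/E/In/M} → row (6,1) (1,5) (6,6) (6,6)
{A/E/In/L} → row (6,1) (1,5) (1,6) (1,6)
{A/W/Out/M, A/W/Out/L, A/W/In/M, A/W/In/L} → row (1,5) (1,5) (4,6) (4,6)
{C/E/Out/M, C/E/Out/L, C/E/In/M, C/E/In/L, C/W/Out/M, C/W/Out/L, C/W/In/M, C/W/In/L} → row (7,7) (7,7) (7,7) (7,7)
That's 6 distinct rows out of 16 strategies.

6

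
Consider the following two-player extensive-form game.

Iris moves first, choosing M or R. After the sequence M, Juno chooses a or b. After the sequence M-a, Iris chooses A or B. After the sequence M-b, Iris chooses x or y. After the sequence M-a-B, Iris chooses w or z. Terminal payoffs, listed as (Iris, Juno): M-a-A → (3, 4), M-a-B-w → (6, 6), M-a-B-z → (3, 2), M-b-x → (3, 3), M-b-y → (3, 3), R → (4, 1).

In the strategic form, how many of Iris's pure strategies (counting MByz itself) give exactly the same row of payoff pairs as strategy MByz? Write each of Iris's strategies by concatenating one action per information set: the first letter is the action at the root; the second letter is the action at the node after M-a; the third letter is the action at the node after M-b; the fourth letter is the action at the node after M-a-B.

Row for MByz (columns a, b): (3,2) (3,3).
Every one of Iris's information sets is on the play path for some reply by Juno when Iris follows MByz.
Even so, MBxz happens to produce the same payoff in every column — so 2 strategies share this row.

2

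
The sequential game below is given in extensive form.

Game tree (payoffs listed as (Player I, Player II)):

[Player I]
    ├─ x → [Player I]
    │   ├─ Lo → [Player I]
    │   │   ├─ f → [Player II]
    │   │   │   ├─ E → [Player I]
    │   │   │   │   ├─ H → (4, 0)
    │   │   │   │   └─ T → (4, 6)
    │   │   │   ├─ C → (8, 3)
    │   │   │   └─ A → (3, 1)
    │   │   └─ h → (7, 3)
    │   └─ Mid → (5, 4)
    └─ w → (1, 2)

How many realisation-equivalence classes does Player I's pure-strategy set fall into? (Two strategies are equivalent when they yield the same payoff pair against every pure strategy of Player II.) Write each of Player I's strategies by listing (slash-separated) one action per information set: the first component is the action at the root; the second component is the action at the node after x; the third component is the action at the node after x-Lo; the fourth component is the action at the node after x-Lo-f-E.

5

Player I has 16 pure strategies: x/Lo/f/H, x/Lo/f/T, x/Lo/h/H, x/Lo/h/T, x/Mid/f/H, x/Mid/f/T, x/Mid/h/H, x/Mid/h/T, w/Lo/f/H, w/Lo/f/T, w/Lo/h/H, w/Lo/h/T, w/Mid/f/H, w/Mid/f/T, w/Mid/h/H, w/Mid/h/T. Columns: E, C, A.
{x/Lo/f/H} → row (4,0) (8,3) (3,1)
{x/Lo/f/T} → row (4,6) (8,3) (3,1)
{x/Lo/h/H, x/Lo/h/T} → row (7,3) (7,3) (7,3)
{x/Mid/f/H, x/Mid/f/T, x/Mid/h/H, x/Mid/h/T} → row (5,4) (5,4) (5,4)
{w/Lo/f/H, w/Lo/f/T, w/Lo/h/H, w/Lo/h/T, w/Mid/f/H, w/Mid/f/T, w/Mid/h/H, w/Mid/h/T} → row (1,2) (1,2) (1,2)
That's 5 distinct rows out of 16 strategies.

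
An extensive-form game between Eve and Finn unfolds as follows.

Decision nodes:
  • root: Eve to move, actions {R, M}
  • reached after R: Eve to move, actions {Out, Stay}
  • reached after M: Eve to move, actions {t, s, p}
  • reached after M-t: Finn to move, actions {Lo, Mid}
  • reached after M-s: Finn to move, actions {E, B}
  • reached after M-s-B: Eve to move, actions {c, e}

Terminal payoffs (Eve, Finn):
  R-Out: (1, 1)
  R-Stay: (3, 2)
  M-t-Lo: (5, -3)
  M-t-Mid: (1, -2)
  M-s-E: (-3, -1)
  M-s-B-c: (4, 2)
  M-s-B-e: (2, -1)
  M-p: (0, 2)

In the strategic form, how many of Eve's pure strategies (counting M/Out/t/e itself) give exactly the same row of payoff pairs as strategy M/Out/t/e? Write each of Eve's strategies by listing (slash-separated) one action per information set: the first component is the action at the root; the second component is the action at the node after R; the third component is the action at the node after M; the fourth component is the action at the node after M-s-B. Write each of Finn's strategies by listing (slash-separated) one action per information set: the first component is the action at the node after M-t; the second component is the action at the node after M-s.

Row for M/Out/t/e (columns Lo/E, Lo/B, Mid/E, Mid/B): (5,-3) (5,-3) (1,-2) (1,-2).
Under M/Out/t/e, Eve's choice at the node after R and at the node after M-s-B can never be reached regardless of what Finn does, so varying those choices leaves every outcome unchanged.
Holding the reachable choices fixed and varying the unreachable ones freely already gives 2 × 2 = 4 equivalent strategies.
No other strategy reproduces this row, so those 4 are the full class: M/Out/t/c, M/Out/t/e, M/Stay/t/c, M/Stay/t/e.

4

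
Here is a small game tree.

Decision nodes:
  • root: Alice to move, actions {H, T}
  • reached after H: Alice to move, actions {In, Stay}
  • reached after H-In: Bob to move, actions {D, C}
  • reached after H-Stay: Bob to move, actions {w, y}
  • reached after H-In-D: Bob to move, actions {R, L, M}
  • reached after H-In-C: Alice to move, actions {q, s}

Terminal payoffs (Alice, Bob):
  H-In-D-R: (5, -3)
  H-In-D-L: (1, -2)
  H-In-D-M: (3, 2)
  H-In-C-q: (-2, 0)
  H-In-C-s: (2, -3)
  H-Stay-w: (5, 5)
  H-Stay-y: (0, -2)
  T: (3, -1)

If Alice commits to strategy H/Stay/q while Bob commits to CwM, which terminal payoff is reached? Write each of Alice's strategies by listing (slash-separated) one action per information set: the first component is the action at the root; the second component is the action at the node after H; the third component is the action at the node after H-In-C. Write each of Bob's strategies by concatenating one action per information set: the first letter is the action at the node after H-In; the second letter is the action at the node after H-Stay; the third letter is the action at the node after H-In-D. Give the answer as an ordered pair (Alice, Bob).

(5, 5)

Trace the play path from the root:
  Alice plays H
  Alice plays Stay at [H]
  Bob plays w at [H-Stay]
→ terminal payoff (5, 5).
(Alice's choice at the node after H-In-C is never reached on this path, so it doesn't affect the outcome.)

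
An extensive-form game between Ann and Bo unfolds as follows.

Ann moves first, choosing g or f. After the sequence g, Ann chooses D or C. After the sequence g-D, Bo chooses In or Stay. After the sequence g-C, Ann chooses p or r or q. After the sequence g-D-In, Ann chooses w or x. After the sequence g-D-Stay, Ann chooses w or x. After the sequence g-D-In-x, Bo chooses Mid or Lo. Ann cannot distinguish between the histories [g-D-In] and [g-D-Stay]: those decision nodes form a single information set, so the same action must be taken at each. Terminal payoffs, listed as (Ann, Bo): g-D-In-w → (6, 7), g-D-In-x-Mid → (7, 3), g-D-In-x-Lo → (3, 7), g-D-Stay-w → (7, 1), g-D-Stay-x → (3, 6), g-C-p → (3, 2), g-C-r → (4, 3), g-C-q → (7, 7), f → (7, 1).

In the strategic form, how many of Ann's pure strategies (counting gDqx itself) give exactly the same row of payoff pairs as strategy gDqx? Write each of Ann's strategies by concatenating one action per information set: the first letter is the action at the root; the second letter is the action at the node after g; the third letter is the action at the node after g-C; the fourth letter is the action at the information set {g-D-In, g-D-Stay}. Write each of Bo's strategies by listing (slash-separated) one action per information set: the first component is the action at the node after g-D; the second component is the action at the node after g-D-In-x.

Row for gDqx (columns In/Mid, In/Lo, Stay/Mid, Stay/Lo): (7,3) (3,7) (3,6) (3,6).
Under gDqx, Ann's choice at the node after g-C can never be reached regardless of what Bo does, so varying those choices leaves every outcome unchanged.
Holding the reachable choices fixed and varying the unreachable one freely already gives 3 equivalent strategies.
No other strategy reproduces this row, so those 3 are the full class: gDpx, gDrx, gDqx.

3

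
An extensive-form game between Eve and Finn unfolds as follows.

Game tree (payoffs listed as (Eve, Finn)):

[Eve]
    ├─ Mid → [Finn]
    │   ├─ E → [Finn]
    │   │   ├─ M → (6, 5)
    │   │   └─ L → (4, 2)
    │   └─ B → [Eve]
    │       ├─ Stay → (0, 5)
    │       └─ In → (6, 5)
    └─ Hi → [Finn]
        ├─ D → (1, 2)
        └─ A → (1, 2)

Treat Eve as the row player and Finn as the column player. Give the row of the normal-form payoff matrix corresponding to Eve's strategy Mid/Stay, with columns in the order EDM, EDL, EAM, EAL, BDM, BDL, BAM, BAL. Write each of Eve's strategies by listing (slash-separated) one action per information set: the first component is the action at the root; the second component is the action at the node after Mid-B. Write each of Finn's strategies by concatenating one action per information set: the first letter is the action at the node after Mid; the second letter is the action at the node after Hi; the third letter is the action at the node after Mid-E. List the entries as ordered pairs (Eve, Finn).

vs EDM: Eve plays Mid → Finn plays E at [Mid] → Finn plays M at [Mid-E] → (6, 5)
vs EDL: Eve plays Mid → Finn plays E at [Mid] → Finn plays L at [Mid-E] → (4, 2)
vs EAM: Eve plays Mid → Finn plays E at [Mid] → Finn plays M at [Mid-E] → (6, 5)
vs EAL: Eve plays Mid → Finn plays E at [Mid] → Finn plays L at [Mid-E] → (4, 2)
vs BDM: Eve plays Mid → Finn plays B at [Mid] → Eve plays Stay at [Mid-B] → (0, 5)
vs BDL: Eve plays Mid → Finn plays B at [Mid] → Eve plays Stay at [Mid-B] → (0, 5)
vs BAM: Eve plays Mid → Finn plays B at [Mid] → Eve plays Stay at [Mid-B] → (0, 5)
vs BAL: Eve plays Mid → Finn plays B at [Mid] → Eve plays Stay at [Mid-B] → (0, 5)

(6,5) (4,2) (6,5) (4,2) (0,5) (0,5) (0,5) (0,5)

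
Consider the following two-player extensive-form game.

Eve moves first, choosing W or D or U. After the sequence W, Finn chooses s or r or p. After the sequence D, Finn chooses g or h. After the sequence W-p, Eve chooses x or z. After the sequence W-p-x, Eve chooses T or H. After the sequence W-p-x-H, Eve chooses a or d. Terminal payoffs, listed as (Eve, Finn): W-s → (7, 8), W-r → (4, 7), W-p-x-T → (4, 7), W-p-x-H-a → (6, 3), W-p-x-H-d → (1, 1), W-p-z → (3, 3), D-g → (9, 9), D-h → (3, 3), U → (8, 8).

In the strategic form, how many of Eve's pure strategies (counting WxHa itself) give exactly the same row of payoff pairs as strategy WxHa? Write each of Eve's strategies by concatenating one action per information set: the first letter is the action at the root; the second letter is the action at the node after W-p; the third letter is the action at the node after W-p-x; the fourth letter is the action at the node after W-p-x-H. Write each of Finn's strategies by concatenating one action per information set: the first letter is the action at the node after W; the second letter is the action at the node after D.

Row for WxHa (columns sg, sh, rg, rh, pg, ph): (7,8) (7,8) (4,7) (4,7) (6,3) (6,3).
Every one of Eve's information sets is on the play path for some reply by Finn when Eve follows WxHa.
Changing the action at any of them therefore changes at least one column, so only WxHa itself gives this row.

1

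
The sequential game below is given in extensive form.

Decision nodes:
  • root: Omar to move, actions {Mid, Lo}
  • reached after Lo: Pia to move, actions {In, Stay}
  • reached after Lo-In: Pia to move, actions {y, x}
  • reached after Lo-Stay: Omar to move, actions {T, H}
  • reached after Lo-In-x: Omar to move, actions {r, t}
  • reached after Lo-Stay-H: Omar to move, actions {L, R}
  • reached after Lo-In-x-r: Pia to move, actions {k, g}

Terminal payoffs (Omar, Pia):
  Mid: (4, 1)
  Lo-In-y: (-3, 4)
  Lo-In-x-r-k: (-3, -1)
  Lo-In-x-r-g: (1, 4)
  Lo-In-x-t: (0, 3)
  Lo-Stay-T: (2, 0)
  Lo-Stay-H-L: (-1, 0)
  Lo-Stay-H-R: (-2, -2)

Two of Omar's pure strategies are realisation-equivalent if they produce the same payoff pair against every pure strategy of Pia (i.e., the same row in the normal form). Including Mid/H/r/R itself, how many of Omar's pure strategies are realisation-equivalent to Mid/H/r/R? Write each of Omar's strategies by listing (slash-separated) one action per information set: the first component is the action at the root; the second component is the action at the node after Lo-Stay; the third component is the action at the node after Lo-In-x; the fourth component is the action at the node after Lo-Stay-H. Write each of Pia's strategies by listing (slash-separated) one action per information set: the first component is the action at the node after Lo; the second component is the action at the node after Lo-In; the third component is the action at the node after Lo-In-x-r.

Row for Mid/H/r/R (columns In/y/k, In/y/g, In/x/k, In/x/g, Stay/y/k, Stay/y/g, Stay/x/k, Stay/x/g): (4,1) (4,1) (4,1) (4,1) (4,1) (4,1) (4,1) (4,1).
Under Mid/H/r/R, Omar's choice at the node after Lo-Stay and at the node after Lo-In-x and at the node after Lo-Stay-H can never be reached regardless of what Pia does, so varying those choices leaves every outcome unchanged.
Holding the reachable choices fixed and varying the unreachable ones freely already gives 2 × 2 × 2 = 8 equivalent strategies.
No other strategy reproduces this row, so those 8 are the full class: Mid/T/r/L, Mid/T/r/R, Mid/T/t/L, Mid/T/t/R, Mid/H/r/L, Mid/H/r/R, Mid/H/t/L, Mid/H/t/R.

8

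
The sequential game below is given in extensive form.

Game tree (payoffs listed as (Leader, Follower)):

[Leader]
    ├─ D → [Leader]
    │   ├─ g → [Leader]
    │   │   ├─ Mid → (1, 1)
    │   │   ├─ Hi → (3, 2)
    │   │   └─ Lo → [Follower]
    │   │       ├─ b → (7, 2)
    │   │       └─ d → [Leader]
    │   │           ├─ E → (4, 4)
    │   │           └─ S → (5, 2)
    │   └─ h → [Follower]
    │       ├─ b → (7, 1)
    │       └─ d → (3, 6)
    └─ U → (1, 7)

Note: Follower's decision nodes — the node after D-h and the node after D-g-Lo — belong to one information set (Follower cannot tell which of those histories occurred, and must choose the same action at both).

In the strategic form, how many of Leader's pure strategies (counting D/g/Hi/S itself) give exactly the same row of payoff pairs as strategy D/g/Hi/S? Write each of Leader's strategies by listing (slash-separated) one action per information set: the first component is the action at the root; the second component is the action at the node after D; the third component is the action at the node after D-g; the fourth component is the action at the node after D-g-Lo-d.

Row for D/g/Hi/S (columns b, d): (3,2) (3,2).
Under D/g/Hi/S, Leader's choice at the node after D-g-Lo-d can never be reached regardless of what Follower does, so varying those choices leaves every outcome unchanged.
Holding the reachable choices fixed and varying the unreachable one freely already gives 2 equivalent strategies.
No other strategy reproduces this row, so those 2 are the full class: D/g/Hi/E, D/g/Hi/S.

2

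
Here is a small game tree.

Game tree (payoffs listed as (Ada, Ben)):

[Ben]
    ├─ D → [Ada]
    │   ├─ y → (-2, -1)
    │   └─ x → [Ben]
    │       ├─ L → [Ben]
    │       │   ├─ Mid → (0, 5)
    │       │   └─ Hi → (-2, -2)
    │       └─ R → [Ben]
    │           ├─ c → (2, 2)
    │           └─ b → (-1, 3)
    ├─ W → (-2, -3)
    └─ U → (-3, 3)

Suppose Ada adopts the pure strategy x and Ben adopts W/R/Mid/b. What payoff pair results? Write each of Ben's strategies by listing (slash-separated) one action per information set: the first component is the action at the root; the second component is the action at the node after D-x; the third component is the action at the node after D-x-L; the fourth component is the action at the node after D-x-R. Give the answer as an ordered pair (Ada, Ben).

(-2, -3)

Trace the play path from the root:
  Ben plays W
→ terminal payoff (-2, -3).
(Ada's choice at the node after D is never reached on this path, so it doesn't affect the outcome.)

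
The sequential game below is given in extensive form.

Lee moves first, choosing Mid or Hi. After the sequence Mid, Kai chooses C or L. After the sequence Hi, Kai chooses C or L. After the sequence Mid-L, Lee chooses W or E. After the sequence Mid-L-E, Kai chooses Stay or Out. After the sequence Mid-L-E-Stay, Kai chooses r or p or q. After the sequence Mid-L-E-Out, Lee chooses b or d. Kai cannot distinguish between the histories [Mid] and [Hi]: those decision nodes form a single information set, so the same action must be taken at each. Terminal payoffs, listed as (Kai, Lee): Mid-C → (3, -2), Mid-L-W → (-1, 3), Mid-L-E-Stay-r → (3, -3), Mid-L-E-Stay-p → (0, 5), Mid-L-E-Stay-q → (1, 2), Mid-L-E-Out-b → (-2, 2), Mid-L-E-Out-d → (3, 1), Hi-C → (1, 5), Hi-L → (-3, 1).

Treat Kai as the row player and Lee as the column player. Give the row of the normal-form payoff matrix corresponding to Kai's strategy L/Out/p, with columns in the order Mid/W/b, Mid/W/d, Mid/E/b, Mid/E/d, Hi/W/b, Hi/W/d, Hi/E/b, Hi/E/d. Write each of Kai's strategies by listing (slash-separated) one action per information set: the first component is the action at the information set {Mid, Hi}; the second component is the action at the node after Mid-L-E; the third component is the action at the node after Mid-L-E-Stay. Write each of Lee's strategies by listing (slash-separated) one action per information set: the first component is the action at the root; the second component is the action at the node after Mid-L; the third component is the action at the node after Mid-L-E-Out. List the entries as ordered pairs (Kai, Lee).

(-1,3) (-1,3) (-2,2) (3,1) (-3,1) (-3,1) (-3,1) (-3,1)

vs Mid/W/b: Lee plays Mid → Kai plays L at [Mid] → Lee plays W at [Mid-L] → (-1, 3)
vs Mid/W/d: Lee plays Mid → Kai plays L at [Mid] → Lee plays W at [Mid-L] → (-1, 3)
vs Mid/E/b: Lee plays Mid → Kai plays L at [Mid] → Lee plays E at [Mid-L] → Kai plays Out at [Mid-L-E] → Lee plays b at [Mid-L-E-Out] → (-2, 2)
vs Mid/E/d: Lee plays Mid → Kai plays L at [Mid] → Lee plays E at [Mid-L] → Kai plays Out at [Mid-L-E] → Lee plays d at [Mid-L-E-Out] → (3, 1)
vs Hi/W/b: Lee plays Hi → Kai plays L at [Hi] → (-3, 1)
vs Hi/W/d: Lee plays Hi → Kai plays L at [Hi] → (-3, 1)
vs Hi/E/b: Lee plays Hi → Kai plays L at [Hi] → (-3, 1)
vs Hi/E/d: Lee plays Hi → Kai plays L at [Hi] → (-3, 1)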